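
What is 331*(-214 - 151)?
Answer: -120815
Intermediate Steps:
331*(-214 - 151) = 331*(-365) = -120815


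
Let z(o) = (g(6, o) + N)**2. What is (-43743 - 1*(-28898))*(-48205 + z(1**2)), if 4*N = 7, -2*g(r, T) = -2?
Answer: 11447855355/16 ≈ 7.1549e+8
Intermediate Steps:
g(r, T) = 1 (g(r, T) = -1/2*(-2) = 1)
N = 7/4 (N = (1/4)*7 = 7/4 ≈ 1.7500)
z(o) = 121/16 (z(o) = (1 + 7/4)**2 = (11/4)**2 = 121/16)
(-43743 - 1*(-28898))*(-48205 + z(1**2)) = (-43743 - 1*(-28898))*(-48205 + 121/16) = (-43743 + 28898)*(-771159/16) = -14845*(-771159/16) = 11447855355/16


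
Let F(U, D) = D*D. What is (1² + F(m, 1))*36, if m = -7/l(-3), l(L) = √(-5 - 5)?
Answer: 72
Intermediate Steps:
l(L) = I*√10 (l(L) = √(-10) = I*√10)
m = 7*I*√10/10 (m = -7*(-I*√10/10) = -(-7)*I*√10/10 = 7*I*√10/10 ≈ 2.2136*I)
F(U, D) = D²
(1² + F(m, 1))*36 = (1² + 1²)*36 = (1 + 1)*36 = 2*36 = 72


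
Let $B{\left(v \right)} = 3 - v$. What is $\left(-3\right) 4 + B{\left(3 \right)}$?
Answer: $-12$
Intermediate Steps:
$\left(-3\right) 4 + B{\left(3 \right)} = \left(-3\right) 4 + \left(3 - 3\right) = -12 + \left(3 - 3\right) = -12 + 0 = -12$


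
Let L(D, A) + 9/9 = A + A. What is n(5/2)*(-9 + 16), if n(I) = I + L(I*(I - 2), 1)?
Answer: 49/2 ≈ 24.500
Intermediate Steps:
L(D, A) = -1 + 2*A (L(D, A) = -1 + (A + A) = -1 + 2*A)
n(I) = 1 + I (n(I) = I + (-1 + 2*1) = I + (-1 + 2) = I + 1 = 1 + I)
n(5/2)*(-9 + 16) = (1 + 5/2)*(-9 + 16) = (1 + 5*(1/2))*7 = (1 + 5/2)*7 = (7/2)*7 = 49/2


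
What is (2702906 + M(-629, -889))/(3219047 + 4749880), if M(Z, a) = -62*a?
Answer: 2758024/7968927 ≈ 0.34610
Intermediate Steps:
(2702906 + M(-629, -889))/(3219047 + 4749880) = (2702906 - 62*(-889))/(3219047 + 4749880) = (2702906 + 55118)/7968927 = 2758024*(1/7968927) = 2758024/7968927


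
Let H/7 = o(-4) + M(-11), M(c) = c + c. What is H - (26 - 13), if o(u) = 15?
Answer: -62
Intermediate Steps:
M(c) = 2*c
H = -49 (H = 7*(15 + 2*(-11)) = 7*(15 - 22) = 7*(-7) = -49)
H - (26 - 13) = -49 - (26 - 13) = -49 - 1*13 = -49 - 13 = -62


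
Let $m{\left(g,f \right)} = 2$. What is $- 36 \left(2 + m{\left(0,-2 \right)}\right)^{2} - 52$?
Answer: $-628$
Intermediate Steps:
$- 36 \left(2 + m{\left(0,-2 \right)}\right)^{2} - 52 = - 36 \left(2 + 2\right)^{2} - 52 = - 36 \cdot 4^{2} - 52 = \left(-36\right) 16 - 52 = -576 - 52 = -628$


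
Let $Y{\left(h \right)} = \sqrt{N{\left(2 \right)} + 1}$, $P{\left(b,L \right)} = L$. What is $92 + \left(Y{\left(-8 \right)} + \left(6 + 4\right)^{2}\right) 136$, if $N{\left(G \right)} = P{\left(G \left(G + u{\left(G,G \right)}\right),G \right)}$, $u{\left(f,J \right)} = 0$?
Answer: $13692 + 136 \sqrt{3} \approx 13928.0$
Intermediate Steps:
$N{\left(G \right)} = G$
$Y{\left(h \right)} = \sqrt{3}$ ($Y{\left(h \right)} = \sqrt{2 + 1} = \sqrt{3}$)
$92 + \left(Y{\left(-8 \right)} + \left(6 + 4\right)^{2}\right) 136 = 92 + \left(\sqrt{3} + \left(6 + 4\right)^{2}\right) 136 = 92 + \left(\sqrt{3} + 10^{2}\right) 136 = 92 + \left(\sqrt{3} + 100\right) 136 = 92 + \left(100 + \sqrt{3}\right) 136 = 92 + \left(13600 + 136 \sqrt{3}\right) = 13692 + 136 \sqrt{3}$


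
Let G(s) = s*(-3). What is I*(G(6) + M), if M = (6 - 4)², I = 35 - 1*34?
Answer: -14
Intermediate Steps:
I = 1 (I = 35 - 34 = 1)
M = 4 (M = 2² = 4)
G(s) = -3*s
I*(G(6) + M) = 1*(-3*6 + 4) = 1*(-18 + 4) = 1*(-14) = -14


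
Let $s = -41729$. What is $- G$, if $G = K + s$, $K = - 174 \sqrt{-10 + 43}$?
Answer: $41729 + 174 \sqrt{33} \approx 42729.0$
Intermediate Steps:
$K = - 174 \sqrt{33} \approx -999.55$
$G = -41729 - 174 \sqrt{33}$ ($G = - 174 \sqrt{33} - 41729 = -41729 - 174 \sqrt{33} \approx -42729.0$)
$- G = - (-41729 - 174 \sqrt{33}) = 41729 + 174 \sqrt{33}$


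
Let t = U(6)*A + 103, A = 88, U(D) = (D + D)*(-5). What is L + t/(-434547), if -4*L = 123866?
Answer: -26912788997/869094 ≈ -30967.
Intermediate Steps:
L = -61933/2 (L = -¼*123866 = -61933/2 ≈ -30967.)
U(D) = -10*D (U(D) = (2*D)*(-5) = -10*D)
t = -5177 (t = -10*6*88 + 103 = -60*88 + 103 = -5280 + 103 = -5177)
L + t/(-434547) = -61933/2 - 5177/(-434547) = -61933/2 - 5177*(-1/434547) = -61933/2 + 5177/434547 = -26912788997/869094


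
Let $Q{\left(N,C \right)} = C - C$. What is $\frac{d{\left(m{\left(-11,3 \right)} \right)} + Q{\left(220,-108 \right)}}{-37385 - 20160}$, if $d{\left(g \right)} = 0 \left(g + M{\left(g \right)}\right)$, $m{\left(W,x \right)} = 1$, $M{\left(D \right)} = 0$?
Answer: $0$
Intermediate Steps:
$Q{\left(N,C \right)} = 0$
$d{\left(g \right)} = 0$ ($d{\left(g \right)} = 0 \left(g + 0\right) = 0 g = 0$)
$\frac{d{\left(m{\left(-11,3 \right)} \right)} + Q{\left(220,-108 \right)}}{-37385 - 20160} = \frac{0 + 0}{-37385 - 20160} = \frac{0}{-57545} = 0 \left(- \frac{1}{57545}\right) = 0$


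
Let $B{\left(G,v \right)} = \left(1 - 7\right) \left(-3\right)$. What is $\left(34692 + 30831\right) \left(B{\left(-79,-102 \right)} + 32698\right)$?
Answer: $2143650468$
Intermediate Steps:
$B{\left(G,v \right)} = 18$ ($B{\left(G,v \right)} = \left(-6\right) \left(-3\right) = 18$)
$\left(34692 + 30831\right) \left(B{\left(-79,-102 \right)} + 32698\right) = \left(34692 + 30831\right) \left(18 + 32698\right) = 65523 \cdot 32716 = 2143650468$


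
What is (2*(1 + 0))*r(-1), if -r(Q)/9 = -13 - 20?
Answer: 594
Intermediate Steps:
r(Q) = 297 (r(Q) = -9*(-13 - 20) = -9*(-33) = 297)
(2*(1 + 0))*r(-1) = (2*(1 + 0))*297 = (2*1)*297 = 2*297 = 594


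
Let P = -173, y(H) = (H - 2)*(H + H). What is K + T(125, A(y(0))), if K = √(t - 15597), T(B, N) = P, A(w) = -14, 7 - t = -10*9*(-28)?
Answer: -173 + I*√18110 ≈ -173.0 + 134.57*I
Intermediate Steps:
y(H) = 2*H*(-2 + H) (y(H) = (-2 + H)*(2*H) = 2*H*(-2 + H))
t = -2513 (t = 7 - (-10*9)*(-28) = 7 - (-90)*(-28) = 7 - 1*2520 = 7 - 2520 = -2513)
T(B, N) = -173
K = I*√18110 (K = √(-2513 - 15597) = √(-18110) = I*√18110 ≈ 134.57*I)
K + T(125, A(y(0))) = I*√18110 - 173 = -173 + I*√18110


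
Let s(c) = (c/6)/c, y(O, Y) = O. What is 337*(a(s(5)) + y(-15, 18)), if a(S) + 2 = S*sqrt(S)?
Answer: -5729 + 337*sqrt(6)/36 ≈ -5706.1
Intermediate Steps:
s(c) = 1/6 (s(c) = (c*(1/6))/c = (c/6)/c = 1/6)
a(S) = -2 + S**(3/2) (a(S) = -2 + S*sqrt(S) = -2 + S**(3/2))
337*(a(s(5)) + y(-15, 18)) = 337*((-2 + (1/6)**(3/2)) - 15) = 337*((-2 + sqrt(6)/36) - 15) = 337*(-17 + sqrt(6)/36) = -5729 + 337*sqrt(6)/36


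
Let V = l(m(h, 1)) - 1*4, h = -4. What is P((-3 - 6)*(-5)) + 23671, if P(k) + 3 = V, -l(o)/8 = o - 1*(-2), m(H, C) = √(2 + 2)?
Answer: 23632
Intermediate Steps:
m(H, C) = 2 (m(H, C) = √4 = 2)
l(o) = -16 - 8*o (l(o) = -8*(o - 1*(-2)) = -8*(o + 2) = -8*(2 + o) = -16 - 8*o)
V = -36 (V = (-16 - 8*2) - 1*4 = (-16 - 16) - 4 = -32 - 4 = -36)
P(k) = -39 (P(k) = -3 - 36 = -39)
P((-3 - 6)*(-5)) + 23671 = -39 + 23671 = 23632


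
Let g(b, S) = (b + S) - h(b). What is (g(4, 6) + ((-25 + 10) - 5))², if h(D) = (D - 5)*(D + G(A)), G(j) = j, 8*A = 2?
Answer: 529/16 ≈ 33.063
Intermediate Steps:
A = ¼ (A = (⅛)*2 = ¼ ≈ 0.25000)
h(D) = (-5 + D)*(¼ + D) (h(D) = (D - 5)*(D + ¼) = (-5 + D)*(¼ + D))
g(b, S) = 5/4 + S - b² + 23*b/4 (g(b, S) = (b + S) - (-5/4 + b² - 19*b/4) = (S + b) + (5/4 - b² + 19*b/4) = 5/4 + S - b² + 23*b/4)
(g(4, 6) + ((-25 + 10) - 5))² = ((5/4 + 6 - 1*4² + (23/4)*4) + ((-25 + 10) - 5))² = ((5/4 + 6 - 1*16 + 23) + (-15 - 5))² = ((5/4 + 6 - 16 + 23) - 20)² = (57/4 - 20)² = (-23/4)² = 529/16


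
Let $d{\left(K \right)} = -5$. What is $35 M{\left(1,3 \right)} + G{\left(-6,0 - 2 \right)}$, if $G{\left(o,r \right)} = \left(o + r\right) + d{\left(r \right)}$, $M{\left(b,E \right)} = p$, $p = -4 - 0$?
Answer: $-153$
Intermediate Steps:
$p = -4$ ($p = -4 + 0 = -4$)
$M{\left(b,E \right)} = -4$
$G{\left(o,r \right)} = -5 + o + r$ ($G{\left(o,r \right)} = \left(o + r\right) - 5 = -5 + o + r$)
$35 M{\left(1,3 \right)} + G{\left(-6,0 - 2 \right)} = 35 \left(-4\right) - 13 = -140 - 13 = -153$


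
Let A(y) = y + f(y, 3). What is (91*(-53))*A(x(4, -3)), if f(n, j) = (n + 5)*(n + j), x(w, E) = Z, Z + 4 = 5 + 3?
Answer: -323141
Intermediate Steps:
Z = 4 (Z = -4 + (5 + 3) = -4 + 8 = 4)
x(w, E) = 4
f(n, j) = (5 + n)*(j + n)
A(y) = 15 + y² + 9*y (A(y) = y + (y² + 5*3 + 5*y + 3*y) = y + (y² + 15 + 5*y + 3*y) = y + (15 + y² + 8*y) = 15 + y² + 9*y)
(91*(-53))*A(x(4, -3)) = (91*(-53))*(15 + 4² + 9*4) = -4823*(15 + 16 + 36) = -4823*67 = -323141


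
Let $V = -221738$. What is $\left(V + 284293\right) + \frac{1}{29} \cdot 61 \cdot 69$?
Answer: $\frac{1818304}{29} \approx 62700.0$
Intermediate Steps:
$\left(V + 284293\right) + \frac{1}{29} \cdot 61 \cdot 69 = \left(-221738 + 284293\right) + \frac{1}{29} \cdot 61 \cdot 69 = 62555 + \frac{1}{29} \cdot 61 \cdot 69 = 62555 + \frac{61}{29} \cdot 69 = 62555 + \frac{4209}{29} = \frac{1818304}{29}$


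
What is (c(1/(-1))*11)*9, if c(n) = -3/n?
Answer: 297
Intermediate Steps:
(c(1/(-1))*11)*9 = (-3/(1/(-1))*11)*9 = (-3/(-1)*11)*9 = (-3*(-1)*11)*9 = (3*11)*9 = 33*9 = 297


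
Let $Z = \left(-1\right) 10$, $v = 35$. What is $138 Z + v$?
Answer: $-1345$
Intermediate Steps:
$Z = -10$
$138 Z + v = 138 \left(-10\right) + 35 = -1380 + 35 = -1345$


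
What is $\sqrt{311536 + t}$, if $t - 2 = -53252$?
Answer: $\sqrt{258286} \approx 508.22$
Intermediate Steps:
$t = -53250$ ($t = 2 - 53252 = -53250$)
$\sqrt{311536 + t} = \sqrt{311536 - 53250} = \sqrt{258286}$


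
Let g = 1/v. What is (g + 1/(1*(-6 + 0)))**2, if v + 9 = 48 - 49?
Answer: 16/225 ≈ 0.071111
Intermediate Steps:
v = -10 (v = -9 + (48 - 49) = -9 - 1 = -10)
g = -1/10 (g = 1/(-10) = -1/10 ≈ -0.10000)
(g + 1/(1*(-6 + 0)))**2 = (-1/10 + 1/(1*(-6 + 0)))**2 = (-1/10 + 1/(1*(-6)))**2 = (-1/10 + 1/(-6))**2 = (-1/10 - 1/6)**2 = (-4/15)**2 = 16/225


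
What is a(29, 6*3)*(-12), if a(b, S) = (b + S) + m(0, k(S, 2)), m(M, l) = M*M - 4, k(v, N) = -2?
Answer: -516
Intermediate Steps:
m(M, l) = -4 + M² (m(M, l) = M² - 4 = -4 + M²)
a(b, S) = -4 + S + b (a(b, S) = (b + S) + (-4 + 0²) = (S + b) + (-4 + 0) = (S + b) - 4 = -4 + S + b)
a(29, 6*3)*(-12) = (-4 + 6*3 + 29)*(-12) = (-4 + 18 + 29)*(-12) = 43*(-12) = -516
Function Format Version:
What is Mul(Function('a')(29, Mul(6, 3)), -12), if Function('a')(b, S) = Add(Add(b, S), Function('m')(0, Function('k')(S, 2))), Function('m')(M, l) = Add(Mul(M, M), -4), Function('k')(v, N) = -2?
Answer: -516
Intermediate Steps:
Function('m')(M, l) = Add(-4, Pow(M, 2)) (Function('m')(M, l) = Add(Pow(M, 2), -4) = Add(-4, Pow(M, 2)))
Function('a')(b, S) = Add(-4, S, b) (Function('a')(b, S) = Add(Add(b, S), Add(-4, Pow(0, 2))) = Add(Add(S, b), Add(-4, 0)) = Add(Add(S, b), -4) = Add(-4, S, b))
Mul(Function('a')(29, Mul(6, 3)), -12) = Mul(Add(-4, Mul(6, 3), 29), -12) = Mul(Add(-4, 18, 29), -12) = Mul(43, -12) = -516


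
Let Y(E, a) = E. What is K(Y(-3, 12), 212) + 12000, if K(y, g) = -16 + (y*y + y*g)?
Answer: 11357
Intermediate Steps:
K(y, g) = -16 + y² + g*y (K(y, g) = -16 + (y² + g*y) = -16 + y² + g*y)
K(Y(-3, 12), 212) + 12000 = (-16 + (-3)² + 212*(-3)) + 12000 = (-16 + 9 - 636) + 12000 = -643 + 12000 = 11357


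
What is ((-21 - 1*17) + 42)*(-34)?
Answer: -136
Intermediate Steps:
((-21 - 1*17) + 42)*(-34) = ((-21 - 17) + 42)*(-34) = (-38 + 42)*(-34) = 4*(-34) = -136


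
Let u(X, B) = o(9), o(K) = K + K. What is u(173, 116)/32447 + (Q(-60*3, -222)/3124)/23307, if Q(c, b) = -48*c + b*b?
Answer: 8193/6067589 ≈ 0.0013503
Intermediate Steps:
o(K) = 2*K
u(X, B) = 18 (u(X, B) = 2*9 = 18)
Q(c, b) = b**2 - 48*c (Q(c, b) = -48*c + b**2 = b**2 - 48*c)
u(173, 116)/32447 + (Q(-60*3, -222)/3124)/23307 = 18/32447 + (((-222)**2 - (-2880)*3)/3124)/23307 = 18*(1/32447) + ((49284 - 48*(-180))*(1/3124))*(1/23307) = 18/32447 + ((49284 + 8640)*(1/3124))*(1/23307) = 18/32447 + (57924*(1/3124))*(1/23307) = 18/32447 + (14481/781)*(1/23307) = 18/32447 + 4827/6067589 = 8193/6067589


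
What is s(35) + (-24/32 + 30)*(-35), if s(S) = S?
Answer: -3955/4 ≈ -988.75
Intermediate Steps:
s(35) + (-24/32 + 30)*(-35) = 35 + (-24/32 + 30)*(-35) = 35 + (-24*1/32 + 30)*(-35) = 35 + (-¾ + 30)*(-35) = 35 + (117/4)*(-35) = 35 - 4095/4 = -3955/4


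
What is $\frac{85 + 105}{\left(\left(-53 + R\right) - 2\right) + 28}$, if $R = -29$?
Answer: $- \frac{95}{28} \approx -3.3929$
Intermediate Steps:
$\frac{85 + 105}{\left(\left(-53 + R\right) - 2\right) + 28} = \frac{85 + 105}{\left(\left(-53 - 29\right) - 2\right) + 28} = \frac{190}{\left(-82 - 2\right) + 28} = \frac{190}{-84 + 28} = \frac{190}{-56} = 190 \left(- \frac{1}{56}\right) = - \frac{95}{28}$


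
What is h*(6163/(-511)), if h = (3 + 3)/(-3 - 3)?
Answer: 6163/511 ≈ 12.061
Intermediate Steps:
h = -1 (h = 6/(-6) = 6*(-1/6) = -1)
h*(6163/(-511)) = -6163/(-511) = -6163*(-1)/511 = -1*(-6163/511) = 6163/511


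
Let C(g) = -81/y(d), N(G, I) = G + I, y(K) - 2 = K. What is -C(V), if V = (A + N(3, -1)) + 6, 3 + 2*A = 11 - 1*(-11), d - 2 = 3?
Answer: 81/7 ≈ 11.571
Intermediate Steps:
d = 5 (d = 2 + 3 = 5)
y(K) = 2 + K
A = 19/2 (A = -3/2 + (11 - 1*(-11))/2 = -3/2 + (11 + 11)/2 = -3/2 + (1/2)*22 = -3/2 + 11 = 19/2 ≈ 9.5000)
V = 35/2 (V = (19/2 + (3 - 1)) + 6 = (19/2 + 2) + 6 = 23/2 + 6 = 35/2 ≈ 17.500)
C(g) = -81/7 (C(g) = -81/(2 + 5) = -81/7)
-C(V) = -1*(-81/7) = 81/7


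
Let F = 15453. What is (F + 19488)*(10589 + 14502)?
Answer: 876704631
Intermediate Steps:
(F + 19488)*(10589 + 14502) = (15453 + 19488)*(10589 + 14502) = 34941*25091 = 876704631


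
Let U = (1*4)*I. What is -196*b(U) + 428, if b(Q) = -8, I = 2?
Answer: 1996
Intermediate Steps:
U = 8 (U = (1*4)*2 = 4*2 = 8)
-196*b(U) + 428 = -196*(-8) + 428 = 1568 + 428 = 1996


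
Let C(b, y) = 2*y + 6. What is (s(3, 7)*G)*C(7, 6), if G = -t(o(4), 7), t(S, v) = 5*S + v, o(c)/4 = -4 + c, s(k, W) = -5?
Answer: 630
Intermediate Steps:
C(b, y) = 6 + 2*y
o(c) = -16 + 4*c (o(c) = 4*(-4 + c) = -16 + 4*c)
t(S, v) = v + 5*S
G = -7 (G = -(7 + 5*(-16 + 4*4)) = -(7 + 5*(-16 + 16)) = -(7 + 5*0) = -(7 + 0) = -1*7 = -7)
(s(3, 7)*G)*C(7, 6) = (-5*(-7))*(6 + 2*6) = 35*(6 + 12) = 35*18 = 630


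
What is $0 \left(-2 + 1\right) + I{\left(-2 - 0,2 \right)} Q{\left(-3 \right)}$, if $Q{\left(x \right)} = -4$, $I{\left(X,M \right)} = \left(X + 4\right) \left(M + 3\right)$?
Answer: $-40$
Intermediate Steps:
$I{\left(X,M \right)} = \left(3 + M\right) \left(4 + X\right)$ ($I{\left(X,M \right)} = \left(4 + X\right) \left(3 + M\right) = \left(3 + M\right) \left(4 + X\right)$)
$0 \left(-2 + 1\right) + I{\left(-2 - 0,2 \right)} Q{\left(-3 \right)} = 0 \left(-2 + 1\right) + \left(12 + 3 \left(-2 - 0\right) + 4 \cdot 2 + 2 \left(-2 - 0\right)\right) \left(-4\right) = 0 \left(-1\right) + \left(12 + 3 \left(-2 + 0\right) + 8 + 2 \left(-2 + 0\right)\right) \left(-4\right) = 0 + \left(12 + 3 \left(-2\right) + 8 + 2 \left(-2\right)\right) \left(-4\right) = 0 + \left(12 - 6 + 8 - 4\right) \left(-4\right) = 0 + 10 \left(-4\right) = 0 - 40 = -40$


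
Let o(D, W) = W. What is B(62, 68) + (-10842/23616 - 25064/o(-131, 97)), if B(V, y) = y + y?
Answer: -46903471/381792 ≈ -122.85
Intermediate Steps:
B(V, y) = 2*y
B(62, 68) + (-10842/23616 - 25064/o(-131, 97)) = 2*68 + (-10842/23616 - 25064/97) = 136 + (-10842*1/23616 - 25064*1/97) = 136 + (-1807/3936 - 25064/97) = 136 - 98827183/381792 = -46903471/381792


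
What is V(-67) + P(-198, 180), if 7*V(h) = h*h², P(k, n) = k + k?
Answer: -303535/7 ≈ -43362.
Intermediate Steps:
P(k, n) = 2*k
V(h) = h³/7 (V(h) = (h*h²)/7 = h³/7)
V(-67) + P(-198, 180) = (⅐)*(-67)³ + 2*(-198) = (⅐)*(-300763) - 396 = -300763/7 - 396 = -303535/7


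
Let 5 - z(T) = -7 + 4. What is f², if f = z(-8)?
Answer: 64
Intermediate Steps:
z(T) = 8 (z(T) = 5 - (-7 + 4) = 5 - 1*(-3) = 5 + 3 = 8)
f = 8
f² = 8² = 64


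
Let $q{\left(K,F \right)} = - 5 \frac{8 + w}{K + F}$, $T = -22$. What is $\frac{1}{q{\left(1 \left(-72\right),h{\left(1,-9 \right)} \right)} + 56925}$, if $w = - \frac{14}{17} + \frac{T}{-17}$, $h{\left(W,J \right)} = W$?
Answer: $\frac{1207}{68709195} \approx 1.7567 \cdot 10^{-5}$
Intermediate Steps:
$w = \frac{8}{17}$ ($w = - \frac{14}{17} - \frac{22}{-17} = \left(-14\right) \frac{1}{17} - - \frac{22}{17} = - \frac{14}{17} + \frac{22}{17} = \frac{8}{17} \approx 0.47059$)
$q{\left(K,F \right)} = - \frac{720}{17 \left(F + K\right)}$ ($q{\left(K,F \right)} = - 5 \frac{8 + \frac{8}{17}}{K + F} = - 5 \frac{144}{17 \left(F + K\right)} = - \frac{720}{17 \left(F + K\right)}$)
$\frac{1}{q{\left(1 \left(-72\right),h{\left(1,-9 \right)} \right)} + 56925} = \frac{1}{- \frac{720}{17 \cdot 1 + 17 \cdot 1 \left(-72\right)} + 56925} = \frac{1}{- \frac{720}{17 + 17 \left(-72\right)} + 56925} = \frac{1}{- \frac{720}{17 - 1224} + 56925} = \frac{1}{- \frac{720}{-1207} + 56925} = \frac{1}{\left(-720\right) \left(- \frac{1}{1207}\right) + 56925} = \frac{1}{\frac{720}{1207} + 56925} = \frac{1}{\frac{68709195}{1207}} = \frac{1207}{68709195}$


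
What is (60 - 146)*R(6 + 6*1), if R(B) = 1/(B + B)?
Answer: -43/12 ≈ -3.5833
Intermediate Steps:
R(B) = 1/(2*B)
(60 - 146)*R(6 + 6*1) = (60 - 146)*(1/(2*(6 + 6*1))) = -43/(6 + 6) = -43/12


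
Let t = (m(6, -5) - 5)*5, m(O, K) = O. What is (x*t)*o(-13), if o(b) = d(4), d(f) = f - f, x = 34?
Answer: 0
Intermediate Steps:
d(f) = 0
o(b) = 0
t = 5 (t = (6 - 5)*5 = 1*5 = 5)
(x*t)*o(-13) = (34*5)*0 = 170*0 = 0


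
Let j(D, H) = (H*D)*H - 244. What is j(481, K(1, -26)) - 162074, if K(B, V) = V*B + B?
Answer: 138307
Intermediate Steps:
K(B, V) = B + B*V (K(B, V) = B*V + B = B + B*V)
j(D, H) = -244 + D*H² (j(D, H) = (D*H)*H - 244 = D*H² - 244 = -244 + D*H²)
j(481, K(1, -26)) - 162074 = (-244 + 481*(1*(1 - 26))²) - 162074 = (-244 + 481*(1*(-25))²) - 162074 = (-244 + 481*(-25)²) - 162074 = (-244 + 481*625) - 162074 = (-244 + 300625) - 162074 = 300381 - 162074 = 138307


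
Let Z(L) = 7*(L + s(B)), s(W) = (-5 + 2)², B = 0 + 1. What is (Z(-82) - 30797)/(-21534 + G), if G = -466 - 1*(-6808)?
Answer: 2609/1266 ≈ 2.0608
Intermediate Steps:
B = 1
s(W) = 9 (s(W) = (-3)² = 9)
Z(L) = 63 + 7*L (Z(L) = 7*(L + 9) = 7*(9 + L) = 63 + 7*L)
G = 6342 (G = -466 + 6808 = 6342)
(Z(-82) - 30797)/(-21534 + G) = ((63 + 7*(-82)) - 30797)/(-21534 + 6342) = ((63 - 574) - 30797)/(-15192) = (-511 - 30797)*(-1/15192) = -31308*(-1/15192) = 2609/1266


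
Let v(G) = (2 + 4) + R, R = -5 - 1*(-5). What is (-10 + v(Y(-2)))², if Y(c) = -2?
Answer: 16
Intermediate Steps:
R = 0 (R = -5 + 5 = 0)
v(G) = 6 (v(G) = (2 + 4) + 0 = 6 + 0 = 6)
(-10 + v(Y(-2)))² = (-10 + 6)² = (-4)² = 16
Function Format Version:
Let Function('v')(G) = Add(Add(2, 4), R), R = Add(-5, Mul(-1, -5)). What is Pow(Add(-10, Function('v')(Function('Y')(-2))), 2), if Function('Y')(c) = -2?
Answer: 16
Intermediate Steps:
R = 0 (R = Add(-5, 5) = 0)
Function('v')(G) = 6 (Function('v')(G) = Add(Add(2, 4), 0) = Add(6, 0) = 6)
Pow(Add(-10, Function('v')(Function('Y')(-2))), 2) = Pow(Add(-10, 6), 2) = Pow(-4, 2) = 16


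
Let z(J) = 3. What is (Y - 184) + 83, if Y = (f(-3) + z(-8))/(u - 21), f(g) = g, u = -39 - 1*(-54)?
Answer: -101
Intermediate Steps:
u = 15 (u = -39 + 54 = 15)
Y = 0 (Y = (-3 + 3)/(15 - 21) = 0/(-6) = 0*(-⅙) = 0)
(Y - 184) + 83 = (0 - 184) + 83 = -184 + 83 = -101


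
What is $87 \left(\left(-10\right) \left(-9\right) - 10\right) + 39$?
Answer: $6999$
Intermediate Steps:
$87 \left(\left(-10\right) \left(-9\right) - 10\right) + 39 = 87 \left(90 - 10\right) + 39 = 87 \cdot 80 + 39 = 6960 + 39 = 6999$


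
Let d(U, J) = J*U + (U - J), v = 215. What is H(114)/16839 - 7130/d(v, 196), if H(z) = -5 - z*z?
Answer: -9683641/10288629 ≈ -0.94120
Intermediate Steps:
H(z) = -5 - z²
d(U, J) = U - J + J*U
H(114)/16839 - 7130/d(v, 196) = (-5 - 1*114²)/16839 - 7130/(215 - 1*196 + 196*215) = (-5 - 1*12996)*(1/16839) - 7130/(215 - 196 + 42140) = (-5 - 12996)*(1/16839) - 7130/42159 = -13001*1/16839 - 7130*1/42159 = -13001/16839 - 310/1833 = -9683641/10288629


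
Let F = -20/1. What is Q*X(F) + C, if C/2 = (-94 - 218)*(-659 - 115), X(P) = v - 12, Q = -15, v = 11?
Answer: 482991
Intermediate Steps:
F = -20 (F = -20*1 = -20)
X(P) = -1 (X(P) = 11 - 12 = -1)
C = 482976 (C = 2*((-94 - 218)*(-659 - 115)) = 2*(-312*(-774)) = 2*241488 = 482976)
Q*X(F) + C = -15*(-1) + 482976 = 15 + 482976 = 482991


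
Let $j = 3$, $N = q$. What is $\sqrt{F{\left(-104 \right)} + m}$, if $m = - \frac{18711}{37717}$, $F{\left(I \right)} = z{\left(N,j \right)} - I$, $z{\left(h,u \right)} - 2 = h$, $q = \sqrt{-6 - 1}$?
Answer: $\frac{\sqrt{150086918647 + 1422572089 i \sqrt{7}}}{37717} \approx 10.272 + 0.12878 i$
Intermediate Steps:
$q = i \sqrt{7}$ ($q = \sqrt{-7} = i \sqrt{7} \approx 2.6458 i$)
$N = i \sqrt{7} \approx 2.6458 i$
$z{\left(h,u \right)} = 2 + h$
$F{\left(I \right)} = 2 - I + i \sqrt{7}$ ($F{\left(I \right)} = \left(2 + i \sqrt{7}\right) - I = 2 - I + i \sqrt{7}$)
$m = - \frac{18711}{37717}$ ($m = \left(-18711\right) \frac{1}{37717} = - \frac{18711}{37717} \approx -0.49609$)
$\sqrt{F{\left(-104 \right)} + m} = \sqrt{\left(2 - -104 + i \sqrt{7}\right) - \frac{18711}{37717}} = \sqrt{\left(2 + 104 + i \sqrt{7}\right) - \frac{18711}{37717}} = \sqrt{\left(106 + i \sqrt{7}\right) - \frac{18711}{37717}} = \sqrt{\frac{3979291}{37717} + i \sqrt{7}}$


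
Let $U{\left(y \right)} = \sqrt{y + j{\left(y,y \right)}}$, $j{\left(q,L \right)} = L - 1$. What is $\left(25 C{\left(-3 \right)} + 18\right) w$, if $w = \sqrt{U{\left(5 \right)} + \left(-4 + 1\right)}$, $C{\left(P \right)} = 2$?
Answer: $0$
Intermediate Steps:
$j{\left(q,L \right)} = -1 + L$ ($j{\left(q,L \right)} = L - 1 = -1 + L$)
$U{\left(y \right)} = \sqrt{-1 + 2 y}$ ($U{\left(y \right)} = \sqrt{y + \left(-1 + y\right)} = \sqrt{-1 + 2 y}$)
$w = 0$ ($w = \sqrt{\sqrt{-1 + 2 \cdot 5} + \left(-4 + 1\right)} = \sqrt{\sqrt{-1 + 10} - 3} = \sqrt{\sqrt{9} - 3} = \sqrt{3 - 3} = \sqrt{0} = 0$)
$\left(25 C{\left(-3 \right)} + 18\right) w = \left(25 \cdot 2 + 18\right) 0 = \left(50 + 18\right) 0 = 68 \cdot 0 = 0$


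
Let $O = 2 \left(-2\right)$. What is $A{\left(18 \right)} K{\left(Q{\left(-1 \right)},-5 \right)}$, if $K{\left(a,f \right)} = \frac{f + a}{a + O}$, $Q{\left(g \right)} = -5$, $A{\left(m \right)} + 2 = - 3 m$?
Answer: $- \frac{560}{9} \approx -62.222$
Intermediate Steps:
$A{\left(m \right)} = -2 - 3 m$
$O = -4$
$K{\left(a,f \right)} = \frac{a + f}{-4 + a}$ ($K{\left(a,f \right)} = \frac{f + a}{a - 4} = \frac{a + f}{-4 + a}$)
$A{\left(18 \right)} K{\left(Q{\left(-1 \right)},-5 \right)} = \left(-2 - 54\right) \frac{-5 - 5}{-4 - 5} = \left(-2 - 54\right) \frac{1}{-9} \left(-10\right) = - 56 \left(\left(- \frac{1}{9}\right) \left(-10\right)\right) = \left(-56\right) \frac{10}{9} = - \frac{560}{9}$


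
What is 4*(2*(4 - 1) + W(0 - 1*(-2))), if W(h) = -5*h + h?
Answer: -8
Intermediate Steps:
W(h) = -4*h
4*(2*(4 - 1) + W(0 - 1*(-2))) = 4*(2*(4 - 1) - 4*(0 - 1*(-2))) = 4*(2*3 - 4*(0 + 2)) = 4*(6 - 4*2) = 4*(6 - 8) = 4*(-2) = -8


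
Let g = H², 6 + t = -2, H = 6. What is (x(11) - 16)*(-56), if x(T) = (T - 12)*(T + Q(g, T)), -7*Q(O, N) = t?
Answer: 1576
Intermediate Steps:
t = -8 (t = -6 - 2 = -8)
g = 36 (g = 6² = 36)
Q(O, N) = 8/7 (Q(O, N) = -⅐*(-8) = 8/7)
x(T) = (-12 + T)*(8/7 + T) (x(T) = (T - 12)*(T + 8/7) = (-12 + T)*(8/7 + T))
(x(11) - 16)*(-56) = ((-96/7 + 11² - 76/7*11) - 16)*(-56) = ((-96/7 + 121 - 836/7) - 16)*(-56) = (-85/7 - 16)*(-56) = -197/7*(-56) = 1576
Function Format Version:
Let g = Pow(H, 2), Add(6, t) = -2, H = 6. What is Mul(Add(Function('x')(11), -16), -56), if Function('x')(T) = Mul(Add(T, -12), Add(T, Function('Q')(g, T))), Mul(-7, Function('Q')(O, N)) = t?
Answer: 1576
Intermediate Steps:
t = -8 (t = Add(-6, -2) = -8)
g = 36 (g = Pow(6, 2) = 36)
Function('Q')(O, N) = Rational(8, 7) (Function('Q')(O, N) = Mul(Rational(-1, 7), -8) = Rational(8, 7))
Function('x')(T) = Mul(Add(-12, T), Add(Rational(8, 7), T)) (Function('x')(T) = Mul(Add(T, -12), Add(T, Rational(8, 7))) = Mul(Add(-12, T), Add(Rational(8, 7), T)))
Mul(Add(Function('x')(11), -16), -56) = Mul(Add(Add(Rational(-96, 7), Pow(11, 2), Mul(Rational(-76, 7), 11)), -16), -56) = Mul(Add(Add(Rational(-96, 7), 121, Rational(-836, 7)), -16), -56) = Mul(Add(Rational(-85, 7), -16), -56) = Mul(Rational(-197, 7), -56) = 1576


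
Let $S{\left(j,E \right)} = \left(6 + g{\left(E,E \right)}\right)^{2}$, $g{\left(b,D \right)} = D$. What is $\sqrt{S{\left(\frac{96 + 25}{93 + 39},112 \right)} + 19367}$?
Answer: $9 \sqrt{411} \approx 182.46$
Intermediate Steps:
$S{\left(j,E \right)} = \left(6 + E\right)^{2}$
$\sqrt{S{\left(\frac{96 + 25}{93 + 39},112 \right)} + 19367} = \sqrt{\left(6 + 112\right)^{2} + 19367} = \sqrt{118^{2} + 19367} = \sqrt{13924 + 19367} = \sqrt{33291} = 9 \sqrt{411}$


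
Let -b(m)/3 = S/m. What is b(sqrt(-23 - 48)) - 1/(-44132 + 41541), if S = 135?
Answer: 1/2591 + 405*I*sqrt(71)/71 ≈ 0.00038595 + 48.065*I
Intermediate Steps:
b(m) = -405/m
b(sqrt(-23 - 48)) - 1/(-44132 + 41541) = -405/sqrt(-23 - 48) - 1/(-44132 + 41541) = -405*(-I*sqrt(71)/71) - 1/(-2591) = -405*(-I*sqrt(71)/71) - 1*(-1/2591) = -(-405)*I*sqrt(71)/71 + 1/2591 = 405*I*sqrt(71)/71 + 1/2591 = 1/2591 + 405*I*sqrt(71)/71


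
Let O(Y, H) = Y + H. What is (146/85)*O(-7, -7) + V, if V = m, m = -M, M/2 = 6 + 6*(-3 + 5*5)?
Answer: -25504/85 ≈ -300.05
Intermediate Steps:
O(Y, H) = H + Y
M = 276 (M = 2*(6 + 6*(-3 + 5*5)) = 2*(6 + 6*(-3 + 25)) = 2*(6 + 6*22) = 2*(6 + 132) = 2*138 = 276)
m = -276 (m = -1*276 = -276)
V = -276
(146/85)*O(-7, -7) + V = (146/85)*(-7 - 7) - 276 = (146*(1/85))*(-14) - 276 = (146/85)*(-14) - 276 = -2044/85 - 276 = -25504/85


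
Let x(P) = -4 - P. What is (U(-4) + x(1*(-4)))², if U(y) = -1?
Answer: 1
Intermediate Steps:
(U(-4) + x(1*(-4)))² = (-1 + (-4 - (-4)))² = (-1 + (-4 - 1*(-4)))² = (-1 + (-4 + 4))² = (-1 + 0)² = (-1)² = 1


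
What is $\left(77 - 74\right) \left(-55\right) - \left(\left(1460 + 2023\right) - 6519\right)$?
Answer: $2871$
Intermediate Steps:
$\left(77 - 74\right) \left(-55\right) - \left(\left(1460 + 2023\right) - 6519\right) = 3 \left(-55\right) - \left(3483 - 6519\right) = -165 - -3036 = -165 + 3036 = 2871$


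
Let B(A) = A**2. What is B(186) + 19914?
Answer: 54510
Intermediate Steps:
B(186) + 19914 = 186**2 + 19914 = 34596 + 19914 = 54510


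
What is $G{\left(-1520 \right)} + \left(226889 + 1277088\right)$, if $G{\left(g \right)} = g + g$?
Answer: $1500937$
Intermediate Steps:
$G{\left(g \right)} = 2 g$
$G{\left(-1520 \right)} + \left(226889 + 1277088\right) = 2 \left(-1520\right) + \left(226889 + 1277088\right) = -3040 + 1503977 = 1500937$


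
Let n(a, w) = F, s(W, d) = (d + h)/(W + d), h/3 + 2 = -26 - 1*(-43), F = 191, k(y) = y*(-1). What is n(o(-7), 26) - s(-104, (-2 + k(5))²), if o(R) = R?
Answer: 10599/55 ≈ 192.71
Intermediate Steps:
k(y) = -y
h = 45 (h = -6 + 3*(-26 - 1*(-43)) = -6 + 3*(-26 + 43) = -6 + 3*17 = -6 + 51 = 45)
s(W, d) = (45 + d)/(W + d) (s(W, d) = (d + 45)/(W + d) = (45 + d)/(W + d))
n(a, w) = 191
n(o(-7), 26) - s(-104, (-2 + k(5))²) = 191 - (45 + (-2 - 1*5)²)/(-104 + (-2 - 1*5)²) = 191 - (45 + (-2 - 5)²)/(-104 + (-2 - 5)²) = 191 - (45 + (-7)²)/(-104 + (-7)²) = 191 - (45 + 49)/(-104 + 49) = 191 - 94/(-55) = 191 - (-1)*94/55 = 191 - 1*(-94/55) = 191 + 94/55 = 10599/55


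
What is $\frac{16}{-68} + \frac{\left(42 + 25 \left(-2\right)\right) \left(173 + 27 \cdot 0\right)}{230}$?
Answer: $- \frac{12224}{1955} \approx -6.2527$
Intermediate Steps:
$\frac{16}{-68} + \frac{\left(42 + 25 \left(-2\right)\right) \left(173 + 27 \cdot 0\right)}{230} = 16 \left(- \frac{1}{68}\right) + \left(42 - 50\right) \left(173 + 0\right) \frac{1}{230} = - \frac{4}{17} + \left(-8\right) 173 \cdot \frac{1}{230} = - \frac{4}{17} - \frac{692}{115} = - \frac{12224}{1955}$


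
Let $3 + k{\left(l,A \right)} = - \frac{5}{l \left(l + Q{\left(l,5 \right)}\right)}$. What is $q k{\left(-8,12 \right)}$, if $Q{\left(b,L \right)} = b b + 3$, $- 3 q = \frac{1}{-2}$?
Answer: $- \frac{1411}{2832} \approx -0.49823$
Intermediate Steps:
$q = \frac{1}{6}$ ($q = - \frac{1}{3 \left(-2\right)} = \left(- \frac{1}{3}\right) \left(- \frac{1}{2}\right) = \frac{1}{6} \approx 0.16667$)
$Q{\left(b,L \right)} = 3 + b^{2}$ ($Q{\left(b,L \right)} = b^{2} + 3 = 3 + b^{2}$)
$k{\left(l,A \right)} = -3 - \frac{5}{l \left(3 + l + l^{2}\right)}$ ($k{\left(l,A \right)} = -3 - \frac{5}{l \left(l + \left(3 + l^{2}\right)\right)} = -3 - \frac{5}{l \left(3 + l + l^{2}\right)}$)
$q k{\left(-8,12 \right)} = \frac{\frac{1}{-8} \frac{1}{3 - 8 + \left(-8\right)^{2}} \left(-5 - 3 \left(-8\right)^{2} - - 24 \left(3 + \left(-8\right)^{2}\right)\right)}{6} = \frac{\left(- \frac{1}{8}\right) \frac{1}{3 - 8 + 64} \left(-5 - 192 - - 24 \left(3 + 64\right)\right)}{6} = \frac{\left(- \frac{1}{8}\right) \frac{1}{59} \left(-5 - 192 - \left(-24\right) 67\right)}{6} = \frac{\left(- \frac{1}{8}\right) \frac{1}{59} \left(-5 - 192 + 1608\right)}{6} = \frac{\left(- \frac{1}{8}\right) \frac{1}{59} \cdot 1411}{6} = \frac{1}{6} \left(- \frac{1411}{472}\right) = - \frac{1411}{2832}$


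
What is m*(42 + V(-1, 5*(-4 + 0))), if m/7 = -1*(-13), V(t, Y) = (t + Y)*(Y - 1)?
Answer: 43953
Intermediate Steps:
V(t, Y) = (-1 + Y)*(Y + t) (V(t, Y) = (Y + t)*(-1 + Y) = (-1 + Y)*(Y + t))
m = 91 (m = 7*(-1*(-13)) = 7*13 = 91)
m*(42 + V(-1, 5*(-4 + 0))) = 91*(42 + ((5*(-4 + 0))² - 5*(-4 + 0) - 1*(-1) + (5*(-4 + 0))*(-1))) = 91*(42 + ((5*(-4))² - 5*(-4) + 1 + (5*(-4))*(-1))) = 91*(42 + ((-20)² - 1*(-20) + 1 - 20*(-1))) = 91*(42 + (400 + 20 + 1 + 20)) = 91*(42 + 441) = 91*483 = 43953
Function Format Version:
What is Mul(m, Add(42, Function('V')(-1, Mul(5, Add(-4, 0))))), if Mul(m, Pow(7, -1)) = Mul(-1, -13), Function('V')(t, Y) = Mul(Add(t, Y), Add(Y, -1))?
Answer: 43953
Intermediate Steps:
Function('V')(t, Y) = Mul(Add(-1, Y), Add(Y, t)) (Function('V')(t, Y) = Mul(Add(Y, t), Add(-1, Y)) = Mul(Add(-1, Y), Add(Y, t)))
m = 91 (m = Mul(7, Mul(-1, -13)) = Mul(7, 13) = 91)
Mul(m, Add(42, Function('V')(-1, Mul(5, Add(-4, 0))))) = Mul(91, Add(42, Add(Pow(Mul(5, Add(-4, 0)), 2), Mul(-1, Mul(5, Add(-4, 0))), Mul(-1, -1), Mul(Mul(5, Add(-4, 0)), -1)))) = Mul(91, Add(42, Add(Pow(Mul(5, -4), 2), Mul(-1, Mul(5, -4)), 1, Mul(Mul(5, -4), -1)))) = Mul(91, Add(42, Add(Pow(-20, 2), Mul(-1, -20), 1, Mul(-20, -1)))) = Mul(91, Add(42, Add(400, 20, 1, 20))) = Mul(91, Add(42, 441)) = Mul(91, 483) = 43953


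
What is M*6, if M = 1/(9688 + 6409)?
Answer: 6/16097 ≈ 0.00037274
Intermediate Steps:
M = 1/16097 ≈ 6.2123e-5
M*6 = (1/16097)*6 = 6/16097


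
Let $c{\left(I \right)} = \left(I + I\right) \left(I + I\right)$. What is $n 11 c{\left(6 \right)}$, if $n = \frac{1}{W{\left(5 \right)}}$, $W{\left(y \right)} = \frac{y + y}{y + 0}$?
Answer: $792$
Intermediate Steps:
$c{\left(I \right)} = 4 I^{2}$ ($c{\left(I \right)} = 2 I 2 I = 4 I^{2}$)
$W{\left(y \right)} = 2$ ($W{\left(y \right)} = \frac{2 y}{y} = 2$)
$n = \frac{1}{2} \approx 0.5$
$n 11 c{\left(6 \right)} = \frac{1}{2} \cdot 11 \cdot 4 \cdot 6^{2} = \frac{11 \cdot 4 \cdot 36}{2} = \frac{11}{2} \cdot 144 = 792$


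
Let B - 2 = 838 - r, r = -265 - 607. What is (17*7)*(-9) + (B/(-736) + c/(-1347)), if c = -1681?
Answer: -66428105/61962 ≈ -1072.1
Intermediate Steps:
r = -872
B = 1712 (B = 2 + (838 - 1*(-872)) = 2 + (838 + 872) = 2 + 1710 = 1712)
(17*7)*(-9) + (B/(-736) + c/(-1347)) = (17*7)*(-9) + (1712/(-736) - 1681/(-1347)) = 119*(-9) + (1712*(-1/736) - 1681*(-1/1347)) = -1071 + (-107/46 + 1681/1347) = -1071 - 66803/61962 = -66428105/61962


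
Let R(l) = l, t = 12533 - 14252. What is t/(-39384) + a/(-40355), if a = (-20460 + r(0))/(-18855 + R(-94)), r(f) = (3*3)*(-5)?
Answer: 29193093413/669253970504 ≈ 0.043620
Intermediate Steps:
t = -1719
r(f) = -45 (r(f) = 9*(-5) = -45)
a = 20505/18949 (a = (-20460 - 45)/(-18855 - 94) = -20505/(-18949) = -20505*(-1/18949) = 20505/18949 ≈ 1.0821)
t/(-39384) + a/(-40355) = -1719/(-39384) + (20505/18949)/(-40355) = -1719*(-1/39384) + (20505/18949)*(-1/40355) = 191/4376 - 4101/152937379 = 29193093413/669253970504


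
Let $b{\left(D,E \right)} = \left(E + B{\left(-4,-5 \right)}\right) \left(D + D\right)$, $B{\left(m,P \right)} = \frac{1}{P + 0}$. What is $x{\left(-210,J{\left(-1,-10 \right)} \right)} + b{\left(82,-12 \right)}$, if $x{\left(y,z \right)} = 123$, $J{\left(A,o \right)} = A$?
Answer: $- \frac{9389}{5} \approx -1877.8$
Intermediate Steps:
$B{\left(m,P \right)} = \frac{1}{P}$
$b{\left(D,E \right)} = 2 D \left(- \frac{1}{5} + E\right)$ ($b{\left(D,E \right)} = \left(E + \frac{1}{-5}\right) \left(D + D\right) = \left(E - \frac{1}{5}\right) 2 D = \left(- \frac{1}{5} + E\right) 2 D = 2 D \left(- \frac{1}{5} + E\right)$)
$x{\left(-210,J{\left(-1,-10 \right)} \right)} + b{\left(82,-12 \right)} = 123 + \frac{2}{5} \cdot 82 \left(-1 + 5 \left(-12\right)\right) = 123 + \frac{2}{5} \cdot 82 \left(-1 - 60\right) = 123 + \frac{2}{5} \cdot 82 \left(-61\right) = 123 - \frac{10004}{5} = - \frac{9389}{5}$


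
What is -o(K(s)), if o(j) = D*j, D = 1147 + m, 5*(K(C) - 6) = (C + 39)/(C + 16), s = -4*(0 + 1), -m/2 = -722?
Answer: -204689/12 ≈ -17057.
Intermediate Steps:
m = 1444 (m = -2*(-722) = 1444)
s = -4 (s = -4*1 = -4)
K(C) = 6 + (39 + C)/(5*(16 + C)) (K(C) = 6 + ((C + 39)/(C + 16))/5 = 6 + ((39 + C)/(16 + C))/5 = 6 + (39 + C)/(5*(16 + C)))
D = 2591 (D = 1147 + 1444 = 2591)
o(j) = 2591*j
-o(K(s)) = -2591*(519 + 31*(-4))/(5*(16 - 4)) = -2591*(1/5)*(519 - 124)/12 = -2591*(1/5)*(1/12)*395 = -2591*79/12 = -1*204689/12 = -204689/12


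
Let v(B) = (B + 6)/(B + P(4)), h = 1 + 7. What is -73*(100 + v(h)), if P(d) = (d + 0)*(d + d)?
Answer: -146511/20 ≈ -7325.5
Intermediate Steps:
P(d) = 2*d**2 (P(d) = d*(2*d) = 2*d**2)
h = 8
v(B) = (6 + B)/(32 + B) (v(B) = (B + 6)/(B + 2*4**2) = (6 + B)/(B + 2*16) = (6 + B)/(B + 32) = (6 + B)/(32 + B))
-73*(100 + v(h)) = -73*(100 + (6 + 8)/(32 + 8)) = -73*(100 + 14/40) = -73*(100 + (1/40)*14) = -73*(100 + 7/20) = -73*2007/20 = -146511/20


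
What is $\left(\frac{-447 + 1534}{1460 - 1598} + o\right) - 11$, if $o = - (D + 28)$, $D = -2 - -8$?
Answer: $- \frac{7297}{138} \approx -52.877$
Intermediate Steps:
$D = 6$ ($D = -2 + 8 = 6$)
$o = -34$ ($o = - (6 + 28) = \left(-1\right) 34 = -34$)
$\left(\frac{-447 + 1534}{1460 - 1598} + o\right) - 11 = \left(\frac{-447 + 1534}{1460 - 1598} - 34\right) - 11 = \left(\frac{1087}{-138} - 34\right) - 11 = \left(1087 \left(- \frac{1}{138}\right) - 34\right) - 11 = \left(- \frac{1087}{138} - 34\right) - 11 = - \frac{5779}{138} - 11 = - \frac{7297}{138}$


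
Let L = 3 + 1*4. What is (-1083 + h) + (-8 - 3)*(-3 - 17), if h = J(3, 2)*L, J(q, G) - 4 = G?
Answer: -821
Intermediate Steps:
J(q, G) = 4 + G
L = 7 (L = 3 + 4 = 7)
h = 42 (h = (4 + 2)*7 = 6*7 = 42)
(-1083 + h) + (-8 - 3)*(-3 - 17) = (-1083 + 42) + (-8 - 3)*(-3 - 17) = -1041 - 11*(-20) = -1041 + 220 = -821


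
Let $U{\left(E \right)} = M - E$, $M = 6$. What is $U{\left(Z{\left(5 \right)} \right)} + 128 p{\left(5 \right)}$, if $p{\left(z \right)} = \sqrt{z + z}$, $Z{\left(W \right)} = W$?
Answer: $1 + 128 \sqrt{10} \approx 405.77$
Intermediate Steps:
$U{\left(E \right)} = 6 - E$
$p{\left(z \right)} = \sqrt{2} \sqrt{z}$ ($p{\left(z \right)} = \sqrt{2 z} = \sqrt{2} \sqrt{z}$)
$U{\left(Z{\left(5 \right)} \right)} + 128 p{\left(5 \right)} = \left(6 - 5\right) + 128 \sqrt{2} \sqrt{5} = \left(6 - 5\right) + 128 \sqrt{10} = 1 + 128 \sqrt{10}$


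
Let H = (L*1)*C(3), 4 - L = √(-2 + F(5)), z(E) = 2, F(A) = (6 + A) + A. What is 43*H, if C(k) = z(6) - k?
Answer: -172 + 43*√14 ≈ -11.109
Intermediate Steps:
F(A) = 6 + 2*A
C(k) = 2 - k
L = 4 - √14 (L = 4 - √(-2 + (6 + 2*5)) = 4 - √(-2 + (6 + 10)) = 4 - √(-2 + 16) = 4 - √14 ≈ 0.25834)
H = -4 + √14 (H = ((4 - √14)*1)*(2 - 1*3) = (4 - √14)*(2 - 3) = (4 - √14)*(-1) = -4 + √14 ≈ -0.25834)
43*H = 43*(-4 + √14) = -172 + 43*√14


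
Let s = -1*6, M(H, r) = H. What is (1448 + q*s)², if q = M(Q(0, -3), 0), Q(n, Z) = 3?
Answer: 2044900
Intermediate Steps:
s = -6
q = 3
(1448 + q*s)² = (1448 + 3*(-6))² = (1448 - 18)² = 1430² = 2044900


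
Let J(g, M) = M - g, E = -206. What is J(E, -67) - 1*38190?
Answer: -38051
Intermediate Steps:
J(E, -67) - 1*38190 = (-67 - 1*(-206)) - 1*38190 = (-67 + 206) - 38190 = 139 - 38190 = -38051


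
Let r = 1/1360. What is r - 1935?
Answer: -2631599/1360 ≈ -1935.0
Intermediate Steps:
r = 1/1360 ≈ 0.00073529
r - 1935 = 1/1360 - 1935 = -2631599/1360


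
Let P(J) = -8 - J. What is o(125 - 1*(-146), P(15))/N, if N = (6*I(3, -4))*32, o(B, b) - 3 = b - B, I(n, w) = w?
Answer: 97/256 ≈ 0.37891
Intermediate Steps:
o(B, b) = 3 + b - B (o(B, b) = 3 + (b - B) = 3 + b - B)
N = -768 (N = (6*(-4))*32 = -24*32 = -768)
o(125 - 1*(-146), P(15))/N = (3 + (-8 - 1*15) - (125 - 1*(-146)))/(-768) = (3 + (-8 - 15) - (125 + 146))*(-1/768) = (3 - 23 - 1*271)*(-1/768) = (3 - 23 - 271)*(-1/768) = -291*(-1/768) = 97/256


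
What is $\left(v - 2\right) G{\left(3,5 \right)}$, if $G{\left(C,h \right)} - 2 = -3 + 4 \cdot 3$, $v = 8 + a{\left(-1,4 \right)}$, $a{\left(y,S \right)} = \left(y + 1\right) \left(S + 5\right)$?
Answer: $66$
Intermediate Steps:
$a{\left(y,S \right)} = \left(1 + y\right) \left(5 + S\right)$
$v = 8$ ($v = 8 + \left(5 + 4 + 5 \left(-1\right) + 4 \left(-1\right)\right) = 8 + \left(5 + 4 - 5 - 4\right) = 8 + 0 = 8$)
$G{\left(C,h \right)} = 11$ ($G{\left(C,h \right)} = 2 + \left(-3 + 4 \cdot 3\right) = 2 + \left(-3 + 12\right) = 2 + 9 = 11$)
$\left(v - 2\right) G{\left(3,5 \right)} = \left(8 - 2\right) 11 = 6 \cdot 11 = 66$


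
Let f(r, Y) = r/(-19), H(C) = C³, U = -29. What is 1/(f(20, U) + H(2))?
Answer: 19/132 ≈ 0.14394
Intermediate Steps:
f(r, Y) = -r/19 (f(r, Y) = r*(-1/19) = -r/19)
1/(f(20, U) + H(2)) = 1/(-1/19*20 + 2³) = 1/(-20/19 + 8) = 1/(132/19) = 19/132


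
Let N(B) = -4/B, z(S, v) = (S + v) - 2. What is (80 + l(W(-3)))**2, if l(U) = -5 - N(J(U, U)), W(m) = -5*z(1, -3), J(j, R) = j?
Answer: 141376/25 ≈ 5655.0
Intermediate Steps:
z(S, v) = -2 + S + v
W(m) = 20 (W(m) = -5*(-2 + 1 - 3) = -5*(-4) = 20)
l(U) = -5 + 4/U (l(U) = -5 - (-4)/U = -5 + 4/U)
(80 + l(W(-3)))**2 = (80 + (-5 + 4/20))**2 = (80 + (-5 + 4*(1/20)))**2 = (80 + (-5 + 1/5))**2 = (80 - 24/5)**2 = (376/5)**2 = 141376/25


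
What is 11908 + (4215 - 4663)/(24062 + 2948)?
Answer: 160817316/13505 ≈ 11908.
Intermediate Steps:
11908 + (4215 - 4663)/(24062 + 2948) = 11908 - 448/27010 = 11908 - 448*1/27010 = 11908 - 224/13505 = 160817316/13505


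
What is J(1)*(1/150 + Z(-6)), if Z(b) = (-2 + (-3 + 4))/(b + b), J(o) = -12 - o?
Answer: -117/100 ≈ -1.1700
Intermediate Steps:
Z(b) = -1/(2*b) (Z(b) = (-2 + 1)/((2*b)) = -1/(2*b))
J(1)*(1/150 + Z(-6)) = (-12 - 1*1)*(1/150 - ½/(-6)) = (-12 - 1)*(1/150 - ½*(-⅙)) = -13*(1/150 + 1/12) = -13*9/100 = -117/100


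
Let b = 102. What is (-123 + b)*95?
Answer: -1995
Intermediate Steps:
(-123 + b)*95 = (-123 + 102)*95 = -21*95 = -1995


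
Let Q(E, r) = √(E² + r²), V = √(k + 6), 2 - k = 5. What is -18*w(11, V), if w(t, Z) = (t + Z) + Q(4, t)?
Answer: -198 - 18*√3 - 18*√137 ≈ -439.86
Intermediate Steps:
k = -3 (k = 2 - 1*5 = 2 - 5 = -3)
V = √3 (V = √(-3 + 6) = √3 ≈ 1.7320)
w(t, Z) = Z + t + √(16 + t²) (w(t, Z) = (t + Z) + √(4² + t²) = (Z + t) + √(16 + t²) = Z + t + √(16 + t²))
-18*w(11, V) = -18*(√3 + 11 + √(16 + 11²)) = -18*(√3 + 11 + √(16 + 121)) = -18*(√3 + 11 + √137) = -18*(11 + √3 + √137) = -198 - 18*√3 - 18*√137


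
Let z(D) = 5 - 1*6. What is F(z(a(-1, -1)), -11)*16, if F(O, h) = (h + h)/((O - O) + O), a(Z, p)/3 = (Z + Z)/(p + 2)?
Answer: 352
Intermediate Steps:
a(Z, p) = 6*Z/(2 + p) (a(Z, p) = 3*((Z + Z)/(p + 2)) = 3*((2*Z)/(2 + p)) = 3*(2*Z/(2 + p)) = 6*Z/(2 + p))
z(D) = -1 (z(D) = 5 - 6 = -1)
F(O, h) = 2*h/O (F(O, h) = (2*h)/(0 + O) = (2*h)/O = 2*h/O)
F(z(a(-1, -1)), -11)*16 = (2*(-11)/(-1))*16 = (2*(-11)*(-1))*16 = 22*16 = 352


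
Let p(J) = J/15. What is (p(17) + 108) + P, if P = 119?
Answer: 3422/15 ≈ 228.13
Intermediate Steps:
p(J) = J/15 (p(J) = J*(1/15) = J/15)
(p(17) + 108) + P = ((1/15)*17 + 108) + 119 = (17/15 + 108) + 119 = 1637/15 + 119 = 3422/15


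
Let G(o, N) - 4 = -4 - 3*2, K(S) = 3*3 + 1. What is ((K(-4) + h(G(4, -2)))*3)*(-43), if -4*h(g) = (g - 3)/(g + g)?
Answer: -20253/16 ≈ -1265.8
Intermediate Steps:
K(S) = 10 (K(S) = 9 + 1 = 10)
G(o, N) = -6 (G(o, N) = 4 + (-4 - 3*2) = 4 + (-4 - 6) = 4 - 10 = -6)
h(g) = -(-3 + g)/(8*g) (h(g) = -(g - 3)/(4*(g + g)) = -(-3 + g)/(4*(2*g)) = -(-3 + g)*1/(2*g)/4 = -(-3 + g)/(8*g))
((K(-4) + h(G(4, -2)))*3)*(-43) = ((10 + (⅛)*(3 - 1*(-6))/(-6))*3)*(-43) = ((10 + (⅛)*(-⅙)*(3 + 6))*3)*(-43) = ((10 + (⅛)*(-⅙)*9)*3)*(-43) = ((10 - 3/16)*3)*(-43) = ((157/16)*3)*(-43) = (471/16)*(-43) = -20253/16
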